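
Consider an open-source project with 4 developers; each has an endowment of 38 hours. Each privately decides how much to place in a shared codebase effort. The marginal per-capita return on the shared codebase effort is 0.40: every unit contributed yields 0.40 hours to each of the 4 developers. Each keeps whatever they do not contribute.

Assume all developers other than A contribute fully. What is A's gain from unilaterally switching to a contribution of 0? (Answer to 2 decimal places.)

Switching from a contribution of 38 to 0 lets A keep an extra 38 hours, but lowers the shared codebase effort by 38, which costs A their own share of that drop: 0.40 × 38 = 15.20.
Net gain = 38 − 15.20 = 22.80. The private return per contributed unit (0.40) is below 1, so free-riding is indeed the best response regardless of what the others do.

22.80 hours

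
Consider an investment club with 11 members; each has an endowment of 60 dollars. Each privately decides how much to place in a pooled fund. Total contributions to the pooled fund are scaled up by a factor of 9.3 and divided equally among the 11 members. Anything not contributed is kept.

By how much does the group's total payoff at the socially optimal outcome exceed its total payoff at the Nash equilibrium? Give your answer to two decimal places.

5478.00 dollars

Each contributed unit returns 9.3/11 = 0.8455 to its contributor — below 1 — so contributing 0 is dominant for every player. At the Nash equilibrium everyone keeps their 60, and the group total is 11 × 60 = 660.
Each contributed unit returns 9.300 to the group as a whole (0.8455 to each of 11 players), which exceeds 1, so the social optimum is full contribution: group total = 9.300 × 660 = 6138.00.
Efficiency loss = 6138.00 − 660 = 5478.00.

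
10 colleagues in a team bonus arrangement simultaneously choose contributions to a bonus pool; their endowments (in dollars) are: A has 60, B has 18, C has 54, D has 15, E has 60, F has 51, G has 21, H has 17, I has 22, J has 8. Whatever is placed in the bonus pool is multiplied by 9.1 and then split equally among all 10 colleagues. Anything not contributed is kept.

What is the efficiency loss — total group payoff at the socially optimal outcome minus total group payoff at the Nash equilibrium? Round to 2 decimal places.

The private return per contributed unit is 9.1/10 = 0.9100 < 1 for every player regardless of endowment, so the Nash equilibrium is zero contribution and the group total is Σ E_j = 60 + 18 + 54 + 15 + 60 + 51 + 21 + 17 + 22 + 8 = 326.
Each contributed unit returns 9.100 to the group, so the social optimum is full contribution by everyone: group total = 9.100 × 326 = 2966.60.
Efficiency loss = (9.100 − 1) × 326 = 2640.60.

2640.60 dollars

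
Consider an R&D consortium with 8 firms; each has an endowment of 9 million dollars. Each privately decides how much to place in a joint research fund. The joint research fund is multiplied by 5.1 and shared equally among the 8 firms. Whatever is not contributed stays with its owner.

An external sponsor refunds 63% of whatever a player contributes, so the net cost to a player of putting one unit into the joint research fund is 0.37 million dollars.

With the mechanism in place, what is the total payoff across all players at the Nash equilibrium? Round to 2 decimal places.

412.56 million dollars

With the mechanism, a contributed unit returns (5.1/8) / 0.37 = 1.7230 per unit of net cost to the contributor — now above 1 — so contributing fully is weakly dominant for every player.
So the Nash equilibrium is full contribution by all 8; the group earns 8 × (9 × 0.63 + 5.1 × 9) = 412.56.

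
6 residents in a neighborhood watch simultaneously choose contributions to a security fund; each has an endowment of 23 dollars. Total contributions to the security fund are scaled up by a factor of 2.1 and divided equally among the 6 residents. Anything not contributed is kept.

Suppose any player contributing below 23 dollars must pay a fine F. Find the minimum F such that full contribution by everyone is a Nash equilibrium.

14.95 dollars

Given the others contribute fully, the best deviation is to contribute 0 (any partial contribution still incurs the fine and gives up units whose private return 0.3500 is below 1).
Deviating from 23 to 0 saves 23 dollars but forfeits the deviator's share of the drop in the security fund: 2.1/6 × 23 = 8.05.
So the deviation gain is 23 − 8.05 = 14.95, and the fine must be at least 14.95 dollars to wipe it out.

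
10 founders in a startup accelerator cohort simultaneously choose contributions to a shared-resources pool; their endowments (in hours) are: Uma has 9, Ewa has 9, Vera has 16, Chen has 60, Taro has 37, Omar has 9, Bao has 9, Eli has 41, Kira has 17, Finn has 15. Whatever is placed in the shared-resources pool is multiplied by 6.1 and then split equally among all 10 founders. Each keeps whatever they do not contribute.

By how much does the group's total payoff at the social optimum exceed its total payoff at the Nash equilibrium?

The private return per contributed unit is 6.1/10 = 0.6100 < 1 for every player regardless of endowment, so the Nash equilibrium is zero contribution and the group total is Σ E_j = 9 + 9 + 16 + 60 + 37 + 9 + 9 + 41 + 17 + 15 = 222.
Each contributed unit returns 6.100 to the group, so the social optimum is full contribution by everyone: group total = 6.100 × 222 = 1354.20.
Efficiency loss = (6.100 − 1) × 222 = 1132.20.

1132.20 hours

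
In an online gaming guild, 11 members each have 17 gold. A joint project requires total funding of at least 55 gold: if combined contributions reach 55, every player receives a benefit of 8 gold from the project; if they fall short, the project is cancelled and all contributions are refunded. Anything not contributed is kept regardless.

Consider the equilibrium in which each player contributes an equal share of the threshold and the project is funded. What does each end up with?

Equal share of the threshold: 55/11 = 5.
At this profile no one gains by cutting their contribution: any cut drops the total below 55, the project is cancelled, contributions are refunded, and the deviator ends with 17, which is less than 17 − 5 + 8 = 20. Contributing more than 5 just wastes the excess. So contributing exactly 5 is a best response.
Each player's payoff: 17 − 5 + 8 = 20.

20 gold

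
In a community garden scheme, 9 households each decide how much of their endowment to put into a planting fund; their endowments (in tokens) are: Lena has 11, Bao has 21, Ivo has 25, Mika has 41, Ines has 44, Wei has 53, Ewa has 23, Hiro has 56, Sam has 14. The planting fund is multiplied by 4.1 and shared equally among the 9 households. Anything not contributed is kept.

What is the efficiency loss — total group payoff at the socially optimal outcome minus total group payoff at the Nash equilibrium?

892.80 tokens

The private return per contributed unit is 4.1/9 = 0.4556 < 1 for every player regardless of endowment, so the Nash equilibrium is zero contribution and the group total is Σ E_j = 11 + 21 + 25 + 41 + 44 + 53 + 23 + 56 + 14 = 288.
Each contributed unit returns 4.100 to the group, so the social optimum is full contribution by everyone: group total = 4.100 × 288 = 1180.80.
Efficiency loss = (4.100 − 1) × 288 = 892.80.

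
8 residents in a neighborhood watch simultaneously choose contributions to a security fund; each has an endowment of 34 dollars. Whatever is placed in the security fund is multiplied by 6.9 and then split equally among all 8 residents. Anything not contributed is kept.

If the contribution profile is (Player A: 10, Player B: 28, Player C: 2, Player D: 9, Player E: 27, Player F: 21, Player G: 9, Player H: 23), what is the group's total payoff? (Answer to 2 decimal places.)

Total contributed: 10 + 28 + 2 + 9 + 27 + 21 + 9 + 23 = 129; total kept: 8 × 34 − 129 = 143.
The security fund pays out 6.9 × 129 = 890.10 in aggregate.
Group total = 143 + 890.10 = 1033.10.

1033.10 dollars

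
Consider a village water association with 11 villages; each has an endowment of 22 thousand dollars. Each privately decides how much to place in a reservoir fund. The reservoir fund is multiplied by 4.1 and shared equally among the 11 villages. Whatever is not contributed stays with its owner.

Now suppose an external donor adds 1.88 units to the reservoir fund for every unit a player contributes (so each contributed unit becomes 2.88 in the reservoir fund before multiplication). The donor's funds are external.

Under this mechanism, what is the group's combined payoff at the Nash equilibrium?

With the mechanism, a contributed unit returns 4.1 × 2.88 / 11 = 1.0735 per unit of net cost to the contributor — now above 1 — so contributing fully is weakly dominant for every player.
So the Nash equilibrium is full contribution by all 11; the group earns 4.1 × 2.88 × 242 = 2857.54.

2857.54 thousand dollars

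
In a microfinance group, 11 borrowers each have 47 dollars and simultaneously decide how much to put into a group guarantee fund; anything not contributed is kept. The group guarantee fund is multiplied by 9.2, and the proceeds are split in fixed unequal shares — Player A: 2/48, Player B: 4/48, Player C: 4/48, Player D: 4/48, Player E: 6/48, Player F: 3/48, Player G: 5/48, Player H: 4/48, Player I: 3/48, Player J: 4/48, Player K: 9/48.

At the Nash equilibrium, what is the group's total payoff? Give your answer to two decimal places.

Each unit j contributes comes back to j as 9.2 × (j's share), so j prefers to contribute only if that share exceeds 1/9.2 = 0.1087; otherwise keeping the unit dominates.
Player E and Player K clear that bar, contributing 47 each; the remaining 9 contribute 0. Total contributed: 94.
The group guarantee fund pays out 9.2 × 94 = 864.80 in total (split across the unequal shares, but the aggregate is all that matters for the group sum).
The 9 free-riders keep 47 each, adding 423. Group total = 423 + 864.80 = 1287.80.

1287.80 dollars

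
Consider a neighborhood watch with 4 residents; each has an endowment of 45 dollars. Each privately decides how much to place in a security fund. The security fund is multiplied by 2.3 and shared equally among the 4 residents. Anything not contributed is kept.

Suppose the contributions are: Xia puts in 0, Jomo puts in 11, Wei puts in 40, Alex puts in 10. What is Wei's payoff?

Total contributed: 0 + 11 + 40 + 10 = 61.
Each receives 2.3 × 61 / 4 = 35.08 from the security fund.
Wei keeps 45 − 40 = 5, so Wei's payoff is 5 + 35.08 = 40.08.

40.08 dollars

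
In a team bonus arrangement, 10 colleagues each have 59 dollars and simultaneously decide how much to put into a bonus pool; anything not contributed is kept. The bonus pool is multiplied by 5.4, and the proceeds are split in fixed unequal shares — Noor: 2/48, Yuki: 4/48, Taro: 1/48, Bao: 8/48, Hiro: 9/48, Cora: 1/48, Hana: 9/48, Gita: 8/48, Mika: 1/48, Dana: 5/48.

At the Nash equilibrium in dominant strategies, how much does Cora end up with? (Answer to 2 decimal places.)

Each unit j contributes comes back to j as 5.4 × (j's share), so j prefers to contribute only if that share exceeds 1/5.4 = 0.1852; otherwise keeping the unit dominates.
Hiro and Hana are above the threshold, contributing 59 each; the remaining 8 contribute 0. Total contributed: 118.
Cora keeps 59 and receives 5.4 × 118 × 1/48 = 13.28 from the bonus pool, for a payoff of 72.28.

72.28 dollars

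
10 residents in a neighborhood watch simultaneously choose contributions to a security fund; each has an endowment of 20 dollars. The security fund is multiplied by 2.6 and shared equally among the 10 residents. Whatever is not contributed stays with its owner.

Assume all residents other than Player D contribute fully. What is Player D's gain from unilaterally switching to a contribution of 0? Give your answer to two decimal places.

14.80 dollars

Switching from a contribution of 20 to 0 lets Player D keep an extra 20 dollars, but lowers the security fund by 20, which costs Player D their own share of that drop: 2.6/10 × 20 = 5.20.
Net gain = 20 − 5.20 = 14.80. The private return per contributed unit (0.2600) is below 1, so free-riding is indeed the best response regardless of what the others do.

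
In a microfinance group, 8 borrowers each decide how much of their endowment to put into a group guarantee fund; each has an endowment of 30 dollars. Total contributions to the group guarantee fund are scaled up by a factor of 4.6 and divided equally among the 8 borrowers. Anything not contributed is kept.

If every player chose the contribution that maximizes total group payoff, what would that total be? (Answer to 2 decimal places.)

1104.00 dollars

Each contributed unit returns 4.600 to the group as a whole (0.5750 to each of 8 players), which exceeds 1, so the social optimum is full contribution: group total = 4.600 × 240 = 1104.00.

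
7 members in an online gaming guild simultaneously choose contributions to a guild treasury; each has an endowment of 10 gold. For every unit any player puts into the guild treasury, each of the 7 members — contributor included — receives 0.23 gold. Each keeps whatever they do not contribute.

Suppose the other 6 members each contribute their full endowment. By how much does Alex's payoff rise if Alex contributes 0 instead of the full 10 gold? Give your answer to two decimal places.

7.70 gold

Switching from a contribution of 10 to 0 lets Alex keep an extra 10 gold, but lowers the guild treasury by 10, which costs Alex their own share of that drop: 0.23 × 10 = 2.30.
Net gain = 10 − 2.30 = 7.70. The private return per contributed unit (0.23) is below 1, so free-riding is indeed the best response regardless of what the others do.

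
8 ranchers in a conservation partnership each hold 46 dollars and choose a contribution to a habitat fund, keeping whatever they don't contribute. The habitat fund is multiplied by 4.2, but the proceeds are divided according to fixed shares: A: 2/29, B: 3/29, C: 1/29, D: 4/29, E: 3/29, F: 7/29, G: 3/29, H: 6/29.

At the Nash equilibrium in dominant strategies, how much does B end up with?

For player j, contributing a unit is worthwhile iff 4.2 × (j's share) ≥ 1, i.e. iff j's share is at least 0.2381.
Only F (7/29) clears that bar, contributing 46; the remaining 7 contribute 0. Total contributed: 46.
B keeps 46 and receives 4.2 × 46 × 3/29 = 19.99 from the habitat fund, for a payoff of 65.99.

65.99 dollars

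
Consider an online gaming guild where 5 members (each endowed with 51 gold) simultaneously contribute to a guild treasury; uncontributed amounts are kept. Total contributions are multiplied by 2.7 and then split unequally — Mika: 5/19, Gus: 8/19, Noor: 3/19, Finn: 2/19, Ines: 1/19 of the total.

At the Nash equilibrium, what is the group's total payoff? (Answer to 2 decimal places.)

341.70 gold

A player with share s gets back 2.7·s per unit contributed, so full contribution is dominant for anyone with s > 1/2.7 = 0.3704 and zero contribution is dominant for anyone below.
Gus alone (share 8/19) is above the threshold, contributing 51; the remaining 4 contribute 0. Total contributed: 51.
The guild treasury pays out 2.7 × 51 = 137.70 in total (split across the unequal shares, but the aggregate is all that matters for the group sum).
The 4 free-riders keep 51 each, adding 204. Group total = 204 + 137.70 = 341.70.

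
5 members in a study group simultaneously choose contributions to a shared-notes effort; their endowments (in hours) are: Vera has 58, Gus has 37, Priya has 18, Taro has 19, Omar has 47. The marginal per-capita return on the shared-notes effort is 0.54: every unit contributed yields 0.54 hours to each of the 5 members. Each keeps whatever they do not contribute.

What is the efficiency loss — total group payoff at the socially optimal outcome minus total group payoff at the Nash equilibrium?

The private return per contributed unit is 0.54 < 1 for everyone, so the Nash equilibrium is zero contribution and the group total is Σ E_j = 58 + 37 + 18 + 19 + 47 = 179.
Each contributed unit returns 2.700 to the group, so the social optimum is full contribution by everyone: group total = 2.700 × 179 = 483.30.
Efficiency loss = (2.700 − 1) × 179 = 304.30.

304.30 hours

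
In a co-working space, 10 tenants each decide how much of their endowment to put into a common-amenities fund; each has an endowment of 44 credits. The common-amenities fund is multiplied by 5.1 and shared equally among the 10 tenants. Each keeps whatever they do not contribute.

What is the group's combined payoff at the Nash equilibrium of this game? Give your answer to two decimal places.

Each contributed unit returns 5.1/10 = 0.5100 to its contributor — below 1 — so contributing 0 is dominant for every player. At the Nash equilibrium everyone keeps their 44, and the group total is 10 × 44 = 440.

440.00 credits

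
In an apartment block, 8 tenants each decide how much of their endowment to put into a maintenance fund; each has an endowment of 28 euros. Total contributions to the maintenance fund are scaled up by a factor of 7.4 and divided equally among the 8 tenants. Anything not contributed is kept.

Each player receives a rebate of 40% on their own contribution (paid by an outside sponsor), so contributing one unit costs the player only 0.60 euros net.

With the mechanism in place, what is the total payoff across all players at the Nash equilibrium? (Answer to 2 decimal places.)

With the mechanism, a contributed unit returns (7.4/8) / 0.60 = 1.5417 per unit of net cost to the contributor — now above 1 — so contributing fully is weakly dominant for every player.
At the Nash equilibrium everyone contributes 28. Group total payoff = 8 × (28 × 0.40 + 7.4 × 28) = 1747.20.

1747.20 euros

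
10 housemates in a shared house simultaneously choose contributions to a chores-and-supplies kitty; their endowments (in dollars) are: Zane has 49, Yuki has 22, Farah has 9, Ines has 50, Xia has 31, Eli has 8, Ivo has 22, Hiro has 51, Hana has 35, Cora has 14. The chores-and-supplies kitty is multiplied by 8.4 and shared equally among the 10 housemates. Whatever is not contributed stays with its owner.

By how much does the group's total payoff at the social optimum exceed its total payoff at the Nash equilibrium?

The private return per contributed unit is 8.4/10 = 0.8400 < 1 for every player regardless of endowment, so the Nash equilibrium is zero contribution and the group total is Σ E_j = 49 + 22 + 9 + 50 + 31 + 8 + 22 + 51 + 35 + 14 = 291.
Each contributed unit returns 8.400 to the group, so the social optimum is full contribution by everyone: group total = 8.400 × 291 = 2444.40.
Efficiency loss = (8.400 − 1) × 291 = 2153.40.

2153.40 dollars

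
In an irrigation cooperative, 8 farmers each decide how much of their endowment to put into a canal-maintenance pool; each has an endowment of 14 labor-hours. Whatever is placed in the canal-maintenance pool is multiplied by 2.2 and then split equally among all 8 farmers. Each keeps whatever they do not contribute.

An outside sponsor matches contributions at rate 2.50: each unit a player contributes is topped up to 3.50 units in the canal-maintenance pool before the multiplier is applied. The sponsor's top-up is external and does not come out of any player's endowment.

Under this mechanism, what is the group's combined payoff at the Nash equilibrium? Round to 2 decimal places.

112.00 labor-hours

Even with the mechanism, each unit contributed returns only 2.2 × 3.50 / 8 = 0.9625 per unit of net cost, so contributing nothing is still dominant.
At the Nash equilibrium no one contributes; group total payoff = 8 × 14 = 112.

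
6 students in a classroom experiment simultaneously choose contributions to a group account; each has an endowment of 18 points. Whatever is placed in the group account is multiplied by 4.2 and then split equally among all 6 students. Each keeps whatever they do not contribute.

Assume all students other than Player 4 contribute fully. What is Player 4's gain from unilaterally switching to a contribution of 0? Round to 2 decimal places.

5.40 points

Switching from a contribution of 18 to 0 lets Player 4 keep an extra 18 points, but lowers the group account by 18, which costs Player 4 their own share of that drop: 4.2/6 × 18 = 12.60.
Net gain = 18 − 12.60 = 5.40. The private return per contributed unit (0.7000) is below 1, so free-riding is indeed the best response regardless of what the others do.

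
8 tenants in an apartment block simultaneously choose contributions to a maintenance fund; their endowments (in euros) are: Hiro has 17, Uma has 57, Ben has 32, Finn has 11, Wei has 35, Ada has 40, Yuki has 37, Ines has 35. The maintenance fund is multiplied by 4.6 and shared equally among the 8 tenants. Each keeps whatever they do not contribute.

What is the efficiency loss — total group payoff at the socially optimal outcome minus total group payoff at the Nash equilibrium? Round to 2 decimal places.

The private return per contributed unit is 4.6/8 = 0.5750 < 1 for every player regardless of endowment, so the Nash equilibrium is zero contribution and the group total is Σ E_j = 17 + 57 + 32 + 11 + 35 + 40 + 37 + 35 = 264.
Each contributed unit returns 4.600 to the group, so the social optimum is full contribution by everyone: group total = 4.600 × 264 = 1214.40.
Efficiency loss = (4.600 − 1) × 264 = 950.40.

950.40 euros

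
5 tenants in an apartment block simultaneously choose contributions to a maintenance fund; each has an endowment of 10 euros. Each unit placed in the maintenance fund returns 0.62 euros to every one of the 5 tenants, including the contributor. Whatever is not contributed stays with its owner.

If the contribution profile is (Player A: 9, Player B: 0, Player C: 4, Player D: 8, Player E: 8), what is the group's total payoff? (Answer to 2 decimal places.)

110.90 euros

Total contributed: 9 + 0 + 4 + 8 + 8 = 29; total kept: 5 × 10 − 29 = 21.
The maintenance fund pays out 0.62 × 5 × 29 = 89.90 in aggregate.
Group total = 21 + 89.90 = 110.90.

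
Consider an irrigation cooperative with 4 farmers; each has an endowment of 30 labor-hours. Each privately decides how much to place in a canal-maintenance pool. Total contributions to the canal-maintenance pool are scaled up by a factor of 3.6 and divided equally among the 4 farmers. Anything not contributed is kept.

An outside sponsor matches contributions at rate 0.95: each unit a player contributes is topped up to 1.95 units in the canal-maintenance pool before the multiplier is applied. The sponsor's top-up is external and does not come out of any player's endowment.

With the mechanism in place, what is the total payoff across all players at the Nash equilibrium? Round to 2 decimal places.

842.40 labor-hours

With the mechanism, a contributed unit returns 3.6 × 1.95 / 4 = 1.7550 per unit of net cost to the contributor — now above 1 — so contributing fully is weakly dominant for every player.
At the Nash equilibrium everyone contributes 30. Group total payoff = 3.6 × 1.95 × 120 = 842.40.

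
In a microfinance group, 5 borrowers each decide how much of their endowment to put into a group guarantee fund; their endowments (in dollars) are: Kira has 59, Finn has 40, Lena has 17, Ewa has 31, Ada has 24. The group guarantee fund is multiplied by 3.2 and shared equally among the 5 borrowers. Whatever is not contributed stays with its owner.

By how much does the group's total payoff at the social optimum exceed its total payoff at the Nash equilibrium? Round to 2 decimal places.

376.20 dollars

The private return per contributed unit is 3.2/5 = 0.6400 < 1 for every player regardless of endowment, so the Nash equilibrium is zero contribution and the group total is Σ E_j = 59 + 40 + 17 + 31 + 24 = 171.
Each contributed unit returns 3.200 to the group, so the social optimum is full contribution by everyone: group total = 3.200 × 171 = 547.20.
Efficiency loss = (3.200 − 1) × 171 = 376.20.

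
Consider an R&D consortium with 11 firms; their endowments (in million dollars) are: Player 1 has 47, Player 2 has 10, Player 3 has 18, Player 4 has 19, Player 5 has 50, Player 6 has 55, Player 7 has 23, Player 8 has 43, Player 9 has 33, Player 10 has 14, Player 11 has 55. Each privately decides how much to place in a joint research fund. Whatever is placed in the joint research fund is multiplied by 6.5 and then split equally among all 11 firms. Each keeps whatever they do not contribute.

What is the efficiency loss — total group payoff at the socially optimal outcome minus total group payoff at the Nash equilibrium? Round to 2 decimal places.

The private return per contributed unit is 6.5/11 = 0.5909 < 1 for every player regardless of endowment, so the Nash equilibrium is zero contribution and the group total is Σ E_j = 47 + 10 + 18 + 19 + 50 + 55 + 23 + 43 + 33 + 14 + 55 = 367.
Each contributed unit returns 6.500 to the group, so the social optimum is full contribution by everyone: group total = 6.500 × 367 = 2385.50.
Efficiency loss = (6.500 − 1) × 367 = 2018.50.

2018.50 million dollars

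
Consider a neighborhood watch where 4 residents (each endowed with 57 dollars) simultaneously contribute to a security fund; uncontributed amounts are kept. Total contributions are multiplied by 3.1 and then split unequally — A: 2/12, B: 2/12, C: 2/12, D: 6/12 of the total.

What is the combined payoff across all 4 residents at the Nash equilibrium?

Player j's private return per contributed unit is 3.1 × (j's share). Contributing is weakly dominant for j when that share is at least 1/3.1 = 0.3226, and contributing 0 is dominant otherwise.
D alone (share 6/12) is above the threshold, contributing 57; the remaining 3 contribute 0. Total contributed: 57.
The security fund pays out 3.1 × 57 = 176.70 in total (split across the unequal shares, but the aggregate is all that matters for the group sum).
The 3 free-riders keep 57 each, adding 171. Group total = 171 + 176.70 = 347.70.

347.70 dollars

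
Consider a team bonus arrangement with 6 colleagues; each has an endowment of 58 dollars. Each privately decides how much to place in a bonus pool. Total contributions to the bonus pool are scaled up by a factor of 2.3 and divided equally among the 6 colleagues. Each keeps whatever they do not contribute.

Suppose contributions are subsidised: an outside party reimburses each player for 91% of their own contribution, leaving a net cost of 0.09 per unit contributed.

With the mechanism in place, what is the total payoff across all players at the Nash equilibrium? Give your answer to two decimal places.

With the mechanism, a contributed unit returns (2.3/6) / 0.09 = 4.2593 per unit of net cost to the contributor — now above 1 — so contributing fully is weakly dominant for every player.
At the Nash equilibrium everyone contributes 58. Group total payoff = 6 × (58 × 0.91 + 2.3 × 58) = 1117.08.

1117.08 dollars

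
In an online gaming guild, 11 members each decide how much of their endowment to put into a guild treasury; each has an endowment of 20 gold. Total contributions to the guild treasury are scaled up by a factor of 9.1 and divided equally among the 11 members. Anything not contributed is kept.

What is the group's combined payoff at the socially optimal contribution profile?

2002.00 gold

Each contributed unit returns 9.100 to the group as a whole (0.8273 to each of 11 players), which exceeds 1, so the social optimum is full contribution: group total = 9.100 × 220 = 2002.00.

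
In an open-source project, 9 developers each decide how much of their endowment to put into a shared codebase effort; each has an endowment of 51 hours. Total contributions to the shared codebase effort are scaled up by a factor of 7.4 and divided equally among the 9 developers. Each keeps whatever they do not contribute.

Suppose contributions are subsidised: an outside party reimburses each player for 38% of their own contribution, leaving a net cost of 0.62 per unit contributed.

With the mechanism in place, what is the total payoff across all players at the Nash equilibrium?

3571.02 hours

The effective private return per unit is now (7.4/9) / 0.62 = 1.3262 > 1, so every player's dominant strategy flips to full contribution.
So the Nash equilibrium is full contribution by all 9; the group earns 9 × (51 × 0.38 + 7.4 × 51) = 3571.02.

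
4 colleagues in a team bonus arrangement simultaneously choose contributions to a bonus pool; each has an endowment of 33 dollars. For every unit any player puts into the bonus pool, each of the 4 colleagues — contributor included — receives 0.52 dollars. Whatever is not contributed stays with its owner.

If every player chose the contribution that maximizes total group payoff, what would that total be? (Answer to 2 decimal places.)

Each contributed unit returns 2.080 to the group as a whole (0.52 to each of 4 players), which exceeds 1, so the social optimum is full contribution: group total = 2.080 × 132 = 274.56.

274.56 dollars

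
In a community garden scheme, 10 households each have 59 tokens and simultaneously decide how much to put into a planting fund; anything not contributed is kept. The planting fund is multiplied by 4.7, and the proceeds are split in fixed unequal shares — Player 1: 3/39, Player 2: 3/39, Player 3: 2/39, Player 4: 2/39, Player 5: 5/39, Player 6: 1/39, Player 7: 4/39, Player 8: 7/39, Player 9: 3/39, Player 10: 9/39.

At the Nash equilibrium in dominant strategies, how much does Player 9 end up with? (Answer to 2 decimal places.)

80.33 tokens

Player j's private return per contributed unit is 4.7 × (j's share). Contributing is weakly dominant for j when that share is at least 1/4.7 = 0.2128, and contributing 0 is dominant otherwise.
The only share above 0.2128 is Player 10's 9/39, contributing 59; the remaining 9 contribute 0. Total contributed: 59.
Player 9 keeps 59 and receives 4.7 × 59 × 3/39 = 21.33 from the planting fund, for a payoff of 80.33.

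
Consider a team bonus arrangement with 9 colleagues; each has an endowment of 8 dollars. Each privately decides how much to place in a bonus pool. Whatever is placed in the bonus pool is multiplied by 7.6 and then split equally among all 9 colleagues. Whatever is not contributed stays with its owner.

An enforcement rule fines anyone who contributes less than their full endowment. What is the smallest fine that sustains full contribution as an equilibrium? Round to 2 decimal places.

Given the others contribute fully, the best deviation is to contribute 0 (any partial contribution still incurs the fine and gives up units whose private return 0.8444 is below 1).
Deviating from 8 to 0 saves 8 dollars but forfeits the deviator's share of the drop in the bonus pool: 7.6/9 × 8 = 6.76.
So the deviation gain is 8 − 6.76 = 1.24, and the fine must be at least 1.24 dollars to wipe it out.

1.24 dollars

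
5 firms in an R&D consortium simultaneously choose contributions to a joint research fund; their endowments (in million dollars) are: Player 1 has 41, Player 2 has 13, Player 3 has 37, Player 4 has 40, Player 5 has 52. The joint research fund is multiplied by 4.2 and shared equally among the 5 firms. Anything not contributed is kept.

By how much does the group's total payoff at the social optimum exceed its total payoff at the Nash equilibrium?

The private return per contributed unit is 4.2/5 = 0.8400 < 1 for every player regardless of endowment, so the Nash equilibrium is zero contribution and the group total is Σ E_j = 41 + 13 + 37 + 40 + 52 = 183.
Each contributed unit returns 4.200 to the group, so the social optimum is full contribution by everyone: group total = 4.200 × 183 = 768.60.
Efficiency loss = (4.200 − 1) × 183 = 585.60.

585.60 million dollars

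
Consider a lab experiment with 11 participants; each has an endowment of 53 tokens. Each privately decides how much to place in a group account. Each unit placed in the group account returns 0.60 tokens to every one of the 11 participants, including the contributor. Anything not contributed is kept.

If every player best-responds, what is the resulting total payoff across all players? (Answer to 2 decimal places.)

The private return per contributed unit is 0.60 < 1, so contributing 0 is dominant for every player. At the Nash equilibrium everyone keeps their 53, and the group total is 11 × 53 = 583.

583.00 tokens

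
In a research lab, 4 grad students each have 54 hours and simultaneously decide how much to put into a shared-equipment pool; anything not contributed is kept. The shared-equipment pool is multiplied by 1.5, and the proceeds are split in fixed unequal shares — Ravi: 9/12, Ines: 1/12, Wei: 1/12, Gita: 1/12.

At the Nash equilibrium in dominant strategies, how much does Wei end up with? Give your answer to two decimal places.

60.75 hours

Each unit j contributes comes back to j as 1.5 × (j's share), so j prefers to contribute only if that share exceeds 1/1.5 = 0.6667; otherwise keeping the unit dominates.
Ravi alone (share 9/12) is above the threshold, contributing 54; the remaining 3 contribute 0. Total contributed: 54.
Wei keeps 54 and receives 1.5 × 54 × 1/12 = 6.75 from the shared-equipment pool, for a payoff of 60.75.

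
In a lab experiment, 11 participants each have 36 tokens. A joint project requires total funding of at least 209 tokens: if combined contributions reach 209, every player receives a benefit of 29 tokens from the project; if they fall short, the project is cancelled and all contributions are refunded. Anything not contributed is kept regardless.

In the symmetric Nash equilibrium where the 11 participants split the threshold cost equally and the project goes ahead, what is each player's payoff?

46 tokens

Equal share of the threshold: 209/11 = 19.
At this profile no one gains by cutting their contribution: any cut drops the total below 209, the project is cancelled, contributions are refunded, and the deviator ends with 36, which is less than 36 − 19 + 29 = 46. Contributing more than 19 just wastes the excess. So contributing exactly 19 is a best response.
Each player's payoff: 36 − 19 + 29 = 46.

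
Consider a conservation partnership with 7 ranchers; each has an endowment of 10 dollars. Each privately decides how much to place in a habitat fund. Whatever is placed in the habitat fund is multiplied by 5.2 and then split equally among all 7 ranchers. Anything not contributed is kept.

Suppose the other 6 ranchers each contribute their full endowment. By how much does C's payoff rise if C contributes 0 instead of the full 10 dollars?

2.57 dollars

Switching from a contribution of 10 to 0 lets C keep an extra 10 dollars, but lowers the habitat fund by 10, which costs C their own share of that drop: 5.2/7 × 10 = 7.43.
Net gain = 10 − 7.43 = 2.57. The private return per contributed unit (0.7429) is below 1, so free-riding is indeed the best response regardless of what the others do.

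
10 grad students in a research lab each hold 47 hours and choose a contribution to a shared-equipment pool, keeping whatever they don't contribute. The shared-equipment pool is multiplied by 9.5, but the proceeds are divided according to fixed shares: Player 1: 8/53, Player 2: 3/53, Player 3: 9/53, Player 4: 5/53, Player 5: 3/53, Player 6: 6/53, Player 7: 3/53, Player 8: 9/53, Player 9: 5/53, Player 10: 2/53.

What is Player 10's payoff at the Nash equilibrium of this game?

Player j's private return per contributed unit is 9.5 × (j's share). Contributing is weakly dominant for j when that share is at least 1/9.5 = 0.1053, and contributing 0 is dominant otherwise.
Player 1, Player 3, Player 6 and Player 8 clear that bar, contributing 47 each; the remaining 6 contribute 0. Total contributed: 188.
Player 10 keeps 47 and receives 9.5 × 188 × 2/53 = 67.40 from the shared-equipment pool, for a payoff of 114.40.

114.40 hours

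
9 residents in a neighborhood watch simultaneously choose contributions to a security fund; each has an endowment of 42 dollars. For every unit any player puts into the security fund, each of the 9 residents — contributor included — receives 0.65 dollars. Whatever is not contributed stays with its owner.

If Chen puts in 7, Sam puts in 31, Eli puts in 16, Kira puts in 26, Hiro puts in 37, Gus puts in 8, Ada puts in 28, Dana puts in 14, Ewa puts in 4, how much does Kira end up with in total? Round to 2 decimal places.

Total contributed: 7 + 31 + 16 + 26 + 37 + 8 + 28 + 14 + 4 = 171.
Each receives 0.65 × 171 = 111.15 from the security fund.
Kira keeps 42 − 26 = 16, so Kira's payoff is 16 + 111.15 = 127.15.

127.15 dollars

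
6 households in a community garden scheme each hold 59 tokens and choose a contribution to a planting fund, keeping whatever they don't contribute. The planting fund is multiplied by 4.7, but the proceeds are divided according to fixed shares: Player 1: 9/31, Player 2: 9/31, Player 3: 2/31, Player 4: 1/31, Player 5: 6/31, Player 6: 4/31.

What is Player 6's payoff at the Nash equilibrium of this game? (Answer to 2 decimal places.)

Player j's private return per contributed unit is 4.7 × (j's share). Contributing is weakly dominant for j when that share is at least 1/4.7 = 0.2128, and contributing 0 is dominant otherwise.
The shares above 0.2128 belong to Player 1 and Player 2, contributing 59 each; the remaining 4 contribute 0. Total contributed: 118.
Player 6 keeps 59 and receives 4.7 × 118 × 4/31 = 71.56 from the planting fund, for a payoff of 130.56.

130.56 tokens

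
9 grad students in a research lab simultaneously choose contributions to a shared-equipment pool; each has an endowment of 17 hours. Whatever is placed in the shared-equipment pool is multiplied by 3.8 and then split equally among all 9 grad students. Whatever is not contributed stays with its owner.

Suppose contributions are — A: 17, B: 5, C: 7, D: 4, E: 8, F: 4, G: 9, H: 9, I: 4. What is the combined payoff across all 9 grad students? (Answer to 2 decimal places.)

Total contributed: 17 + 5 + 7 + 4 + 8 + 4 + 9 + 9 + 4 = 67; total kept: 9 × 17 − 67 = 86.
The shared-equipment pool pays out 3.8 × 67 = 254.60 in aggregate.
Group total = 86 + 254.60 = 340.60.

340.60 hours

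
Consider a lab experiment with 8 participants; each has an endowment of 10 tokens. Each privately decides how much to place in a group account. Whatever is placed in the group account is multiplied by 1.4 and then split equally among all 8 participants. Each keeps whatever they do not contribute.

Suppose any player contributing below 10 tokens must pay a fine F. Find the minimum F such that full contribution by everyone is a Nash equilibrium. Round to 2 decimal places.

Given the others contribute fully, the best deviation is to contribute 0 (any partial contribution still incurs the fine and gives up units whose private return 0.1750 is below 1).
Deviating from 10 to 0 saves 10 tokens but forfeits the deviator's share of the drop in the group account: 1.4/8 × 10 = 1.75.
So the deviation gain is 10 − 1.75 = 8.25, and the fine must be at least 8.25 tokens to wipe it out.

8.25 tokens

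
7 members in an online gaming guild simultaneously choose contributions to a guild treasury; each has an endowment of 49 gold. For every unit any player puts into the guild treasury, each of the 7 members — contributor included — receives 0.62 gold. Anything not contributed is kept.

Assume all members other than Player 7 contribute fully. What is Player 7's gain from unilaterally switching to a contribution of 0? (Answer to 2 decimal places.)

Switching from a contribution of 49 to 0 lets Player 7 keep an extra 49 gold, but lowers the guild treasury by 49, which costs Player 7 their own share of that drop: 0.62 × 49 = 30.38.
Net gain = 49 − 30.38 = 18.62. The private return per contributed unit (0.62) is below 1, so free-riding is indeed the best response regardless of what the others do.

18.62 gold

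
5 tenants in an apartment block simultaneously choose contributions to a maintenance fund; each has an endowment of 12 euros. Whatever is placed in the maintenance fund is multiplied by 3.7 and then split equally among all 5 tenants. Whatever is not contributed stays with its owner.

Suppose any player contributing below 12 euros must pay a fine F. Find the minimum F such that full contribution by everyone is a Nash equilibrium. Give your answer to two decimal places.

Given the others contribute fully, the best deviation is to contribute 0 (any partial contribution still incurs the fine and gives up units whose private return 0.7400 is below 1).
Deviating from 12 to 0 saves 12 euros but forfeits the deviator's share of the drop in the maintenance fund: 3.7/5 × 12 = 8.88.
So the deviation gain is 12 − 8.88 = 3.12, and the fine must be at least 3.12 euros to wipe it out.

3.12 euros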